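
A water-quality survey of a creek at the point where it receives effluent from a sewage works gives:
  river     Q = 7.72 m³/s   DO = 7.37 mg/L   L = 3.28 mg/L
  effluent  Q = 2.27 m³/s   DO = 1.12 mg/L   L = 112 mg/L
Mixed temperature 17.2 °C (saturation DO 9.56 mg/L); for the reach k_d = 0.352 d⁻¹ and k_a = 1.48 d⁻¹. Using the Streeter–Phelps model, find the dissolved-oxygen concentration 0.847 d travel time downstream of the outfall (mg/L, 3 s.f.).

Mixed DO = (7.72×7.37 + 2.27×1.12)/(7.72+2.27) = 59.44/9.990 = 5.950 mg/L.
Mixed L₀ = (7.72×3.28 + 2.27×112)/(9.990) = 279.6/9.990 = 27.98 mg/L.
Initial deficit D₀ = C_s − DO₀ = 9.56 − 5.950 = 3.610 mg/L.
D(0.847) = [0.352×27.98/(1.48−0.352)](e^(−0.352×0.847) − e^(−1.48×0.847)) + 3.610 e^(−1.48×0.847)
= 8.733 × (0.7422 − 0.2855) + 3.610 × 0.2855 = 5.019 mg/L.
DO = 9.56 − 5.019 = 4.541 mg/L.

DO ≈ 4.54 mg/L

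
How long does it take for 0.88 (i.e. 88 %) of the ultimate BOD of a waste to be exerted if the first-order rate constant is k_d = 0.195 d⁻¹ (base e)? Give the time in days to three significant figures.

t ≈ 10.9 d

y/L₀ = 1 − e^(−k_d t) = 0.88 ⇒ e^(−k_d t) = 0.120
t = −ln(0.120) / 0.195 = 2.120 / 0.195 = 10.87 d.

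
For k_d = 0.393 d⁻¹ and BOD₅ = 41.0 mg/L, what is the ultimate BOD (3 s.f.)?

L₀ ≈ 47.7 mg/L

BOD₅ = L₀(1 − e^(−5k_d)) ⇒ L₀ = BOD₅ / (1 − e^(−5×0.393))
= 41.0 / (1 − 0.1402) = 41.0 / 0.8598 = 47.68 mg/L.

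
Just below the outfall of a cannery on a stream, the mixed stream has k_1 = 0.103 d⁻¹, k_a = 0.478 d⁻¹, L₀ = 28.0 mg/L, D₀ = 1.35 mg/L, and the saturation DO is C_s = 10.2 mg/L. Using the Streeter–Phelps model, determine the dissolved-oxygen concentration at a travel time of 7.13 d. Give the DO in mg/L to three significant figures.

k_1 L₀/(k_a−k_1) = 0.103×28.0/(0.478−0.103) = 2.884/0.3750 = 7.691 mg/L.
e^(−k_1 t) = e^(−0.103×7.130) = 0.4798; e^(−k_a t) = e^(−0.478×7.130) = 0.03310.
D = 7.691 × (0.4798 − 0.03310) + 1.35 × 0.03310 = 3.435 + 0.04469 = 3.480 mg/L.
DO = C_s − D = 10.2 − 3.480 = 6.720 mg/L.

DO ≈ 6.72 mg/L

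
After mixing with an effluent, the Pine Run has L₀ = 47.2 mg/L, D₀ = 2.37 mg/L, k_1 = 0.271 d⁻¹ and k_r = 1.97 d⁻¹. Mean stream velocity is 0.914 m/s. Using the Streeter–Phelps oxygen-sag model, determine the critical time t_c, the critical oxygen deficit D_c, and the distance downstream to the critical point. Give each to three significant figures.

With k_r/k_1 = 7.269 and 1 − D₀(k_r−k_1)/(k_1 L₀) = 0.6852,
t_c = ln(7.269 × 0.6852) / (1.97 − 0.271) = ln(4.981) / 1.699 = 1.606/1.699 = 0.9450 d.
L(t_c) = L₀ e^(−k_1 t_c) = 47.2 × 0.7741 = 36.54 mg/L, and at the critical point k_r D_c = k_1 L, so D_c = (0.271/1.97) × 36.54 = 5.026 mg/L.
x_c = v t_c = 0.914 m/s × 0.9450 d × 86400 s/d = 74630 m ≈ 74.6 km.

t_c ≈ 0.945 d; D_c ≈ 5.03 mg/L; x_c ≈ 74.6 km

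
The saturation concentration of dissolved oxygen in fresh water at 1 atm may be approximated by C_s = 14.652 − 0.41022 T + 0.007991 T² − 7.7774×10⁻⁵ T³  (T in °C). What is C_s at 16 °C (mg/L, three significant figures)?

C_s ≈ 9.82 mg/L

C_s = 14.652 − 0.41022×16 + 0.007991×16² − 7.7774×10⁻⁵×16³ = 9.816 mg/L.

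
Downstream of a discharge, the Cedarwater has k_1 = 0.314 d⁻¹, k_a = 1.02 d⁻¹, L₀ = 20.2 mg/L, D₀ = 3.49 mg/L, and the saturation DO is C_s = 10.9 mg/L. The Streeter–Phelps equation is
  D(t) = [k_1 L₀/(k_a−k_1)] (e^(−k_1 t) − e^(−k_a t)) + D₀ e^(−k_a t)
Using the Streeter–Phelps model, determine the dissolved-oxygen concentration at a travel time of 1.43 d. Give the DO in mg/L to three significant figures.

DO ≈ 6.44 mg/L

k_1 L₀/(k_a−k_1) = 0.314×20.2/(1.02−0.314) = 6.343/0.7060 = 8.984 mg/L.
e^(−k_1 t) = e^(−0.314×1.430) = 0.6383; e^(−k_a t) = e^(−1.02×1.430) = 0.2326.
D = 8.984 × (0.6383 − 0.2326) + 3.49 × 0.2326 = 3.645 + 0.8116 = 4.456 mg/L.
DO = C_s − D = 10.9 − 4.456 = 6.444 mg/L.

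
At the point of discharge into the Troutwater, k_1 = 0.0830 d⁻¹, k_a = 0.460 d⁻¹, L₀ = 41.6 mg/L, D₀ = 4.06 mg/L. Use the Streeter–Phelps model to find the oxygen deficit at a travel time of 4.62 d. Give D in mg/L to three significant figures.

k_1 L₀/(k_a−k_1) = 0.0830×41.6/(0.460−0.0830) = 3.453/0.3770 = 9.159 mg/L.
e^(−k_1 t) = e^(−0.0830×4.620) = 0.6815; e^(−k_a t) = e^(−0.460×4.620) = 0.1194.
D = 9.159 × (0.6815 − 0.1194) + 4.06 × 0.1194 = 5.148 + 0.4848 = 5.633 mg/L.

D ≈ 5.63 mg/L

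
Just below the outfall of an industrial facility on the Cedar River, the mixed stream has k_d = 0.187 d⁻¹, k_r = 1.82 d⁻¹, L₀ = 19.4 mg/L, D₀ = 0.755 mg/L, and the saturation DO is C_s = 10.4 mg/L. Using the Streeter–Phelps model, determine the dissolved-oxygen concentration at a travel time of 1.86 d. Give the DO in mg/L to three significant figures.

DO ≈ 8.88 mg/L

k_d L₀/(k_r−k_d) = 0.187×19.4/(1.82−0.187) = 3.628/1.633 = 2.222 mg/L.
e^(−k_d t) = e^(−0.187×1.860) = 0.7062; e^(−k_r t) = e^(−1.82×1.860) = 0.03387.
D = 2.222 × (0.7062 − 0.03387) + 0.755 × 0.03387 = 1.494 + 0.02557 = 1.519 mg/L.
DO = C_s − D = 10.4 − 1.519 = 8.881 mg/L.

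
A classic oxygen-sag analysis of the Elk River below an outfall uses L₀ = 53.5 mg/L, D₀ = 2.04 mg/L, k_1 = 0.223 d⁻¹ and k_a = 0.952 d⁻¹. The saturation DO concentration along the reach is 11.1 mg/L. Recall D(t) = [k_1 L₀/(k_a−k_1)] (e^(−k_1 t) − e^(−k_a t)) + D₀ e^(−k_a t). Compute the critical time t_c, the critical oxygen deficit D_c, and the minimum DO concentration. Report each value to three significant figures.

t_c ≈ 1.81 d; D_c ≈ 8.37 mg/L; min DO ≈ 2.73 mg/L

With k_a/k_1 = 4.269 and 1 − D₀(k_a−k_1)/(k_1 L₀) = 0.8753,
t_c = ln(4.269 × 0.8753) / (0.952 − 0.223) = ln(3.737) / 0.7290 = 1.318/0.7290 = 1.808 d.
D_c = (k_1/k_a) L₀ e^(−k_1 t_c) = (0.223/0.952) × 53.5 × e^(−0.223×1.808) = 0.2342 × 53.5 × 0.6681 = 8.373 mg/L.
Minimum DO = C_s − D_c = 11.1 − 8.373 = 2.727 mg/L.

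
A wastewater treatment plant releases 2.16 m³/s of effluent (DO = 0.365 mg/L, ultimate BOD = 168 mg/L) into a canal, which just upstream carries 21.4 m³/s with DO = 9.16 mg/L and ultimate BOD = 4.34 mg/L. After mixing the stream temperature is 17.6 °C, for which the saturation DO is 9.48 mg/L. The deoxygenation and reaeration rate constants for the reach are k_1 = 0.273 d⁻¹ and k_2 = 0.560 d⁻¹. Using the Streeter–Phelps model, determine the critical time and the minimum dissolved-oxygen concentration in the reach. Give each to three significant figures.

t_c ≈ 2.28 d; minimum DO ≈ 4.42 mg/L

Mixed DO = (21.4×9.16 + 2.16×0.365)/(21.4+2.16) = 196.8/23.56 = 8.354 mg/L.
Mixed L₀ = (21.4×4.34 + 2.16×168)/(23.56) = 455.8/23.56 = 19.34 mg/L.
Initial deficit D₀ = C_s − DO₀ = 9.48 − 8.354 = 1.126 mg/L.
t_c = (1/0.2870) ln[(0.560/0.273)(1 − 1.126×0.2870/(0.273×19.34))] = 3.484 × ln(1.926) = 2.283 d.
D_c = (0.273/0.560) × 19.34 × e^(−0.273×2.283) = 0.4875 × 19.34 × 0.5362 = 5.056 mg/L.
Minimum DO = 9.48 − 5.056 = 4.424 mg/L.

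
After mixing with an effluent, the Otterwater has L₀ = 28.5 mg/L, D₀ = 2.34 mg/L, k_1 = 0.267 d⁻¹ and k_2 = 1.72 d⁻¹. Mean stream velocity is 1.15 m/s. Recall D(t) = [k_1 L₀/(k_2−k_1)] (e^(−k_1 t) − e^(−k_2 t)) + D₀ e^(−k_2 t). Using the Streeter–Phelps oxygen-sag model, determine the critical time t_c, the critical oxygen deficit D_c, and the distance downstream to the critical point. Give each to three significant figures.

t_c ≈ 0.875 d; D_c ≈ 3.50 mg/L; x_c ≈ 86.9 km

t_c = [1/(k_2−k_1)] ln[(k_2/k_1)(1 − D₀(k_2−k_1)/(k_1 L₀))]
= [1/(1.72−0.267)] ln[(1.72/0.267)(1 − 2.34×1.453/(0.267×28.5))]
= (1/1.453) ln[6.442 × 0.5532] = 0.6882 × ln(3.564) = 0.6882 × 1.271 = 0.8746 d.
L(t_c) = L₀ e^(−k_1 t_c) = 28.5 × 0.7917 = 22.56 mg/L, and at the critical point k_2 D_c = k_1 L, so D_c = (0.267/1.72) × 22.56 = 3.503 mg/L.
x_c = v t_c = 1.15 m/s × 0.8746 d × 86400 s/d = 86900 m ≈ 86.9 km.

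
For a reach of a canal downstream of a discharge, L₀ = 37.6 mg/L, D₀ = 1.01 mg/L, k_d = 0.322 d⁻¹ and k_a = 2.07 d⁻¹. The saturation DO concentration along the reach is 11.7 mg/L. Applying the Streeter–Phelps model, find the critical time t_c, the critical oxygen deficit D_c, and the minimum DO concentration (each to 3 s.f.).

t_c ≈ 0.974 d; D_c ≈ 4.27 mg/L; min DO ≈ 7.43 mg/L

At the critical point dD/dt = 0, so k_d L₀ e^(−k_d t) = k_a D. Substituting D(t) from the Streeter–Phelps equation and solving for t gives
t_c = ln[(k_a/k_d)(1 − D₀(k_a−k_d)/(k_d L₀))] / (k_a−k_d).
Here k_a−k_d = 1.748 d⁻¹ and 1 − D₀(k_a−k_d)/(k_d L₀) = 1 − 1.01×1.748/(0.322×37.6) = 0.8542, so
t_c = ln(6.429 × 0.8542) / 1.748 = 1.703 / 1.748 = 0.9743 d.
D_c = (k_d/k_a) L₀ e^(−k_d t_c) = (0.322/2.07) × 37.6 × e^(−0.322×0.9743) = 0.1556 × 37.6 × 0.7307 = 4.274 mg/L.
Minimum DO = C_s − D_c = 11.7 − 4.274 = 7.426 mg/L.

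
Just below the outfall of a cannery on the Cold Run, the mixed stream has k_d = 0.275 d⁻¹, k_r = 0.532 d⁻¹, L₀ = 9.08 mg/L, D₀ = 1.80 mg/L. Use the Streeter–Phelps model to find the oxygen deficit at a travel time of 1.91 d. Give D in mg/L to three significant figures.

k_d L₀/(k_r−k_d) = 0.275×9.08/(0.532−0.275) = 2.497/0.2570 = 9.716 mg/L.
e^(−k_d t) = e^(−0.275×1.910) = 0.5914; e^(−k_r t) = e^(−0.532×1.910) = 0.3620.
D = 9.716 × (0.5914 − 0.3620) + 1.80 × 0.3620 = 2.229 + 0.6516 = 2.881 mg/L.

D ≈ 2.88 mg/L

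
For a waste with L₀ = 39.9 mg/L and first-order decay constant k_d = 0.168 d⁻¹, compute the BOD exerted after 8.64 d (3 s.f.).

y_t = L₀(1 − e^(−k_d t)) = 39.9 × (1 − e^(−0.168×8.64))
= 39.9 × (1 − 0.2342) = 39.9 × 0.7658 = 30.55 mg/L.

y ≈ 30.6 mg/L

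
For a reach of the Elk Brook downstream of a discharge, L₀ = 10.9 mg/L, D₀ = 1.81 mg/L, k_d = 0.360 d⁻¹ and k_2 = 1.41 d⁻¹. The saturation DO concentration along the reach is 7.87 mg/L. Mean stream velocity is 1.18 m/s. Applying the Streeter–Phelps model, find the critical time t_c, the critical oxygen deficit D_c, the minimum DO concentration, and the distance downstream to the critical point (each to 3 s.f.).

With k_2/k_d = 3.917 and 1 − D₀(k_2−k_d)/(k_d L₀) = 0.5157,
t_c = ln(3.917 × 0.5157) / (1.41 − 0.360) = ln(2.020) / 1.050 = 0.7030/1.050 = 0.6695 d.
D_c = (k_d/k_2) L₀ e^(−k_d t_c) = (0.360/1.41) × 10.9 × e^(−0.360×0.6695) = 0.2553 × 10.9 × 0.7858 = 2.187 mg/L.
Minimum DO = C_s − D_c = 7.87 − 2.187 = 5.683 mg/L.
x_c = v t_c = 1.18 m/s × 0.6695 d × 86400 s/d = 68260 m ≈ 68.3 km.

t_c ≈ 0.669 d; D_c ≈ 2.19 mg/L; min DO ≈ 5.68 mg/L; x_c ≈ 68.3 km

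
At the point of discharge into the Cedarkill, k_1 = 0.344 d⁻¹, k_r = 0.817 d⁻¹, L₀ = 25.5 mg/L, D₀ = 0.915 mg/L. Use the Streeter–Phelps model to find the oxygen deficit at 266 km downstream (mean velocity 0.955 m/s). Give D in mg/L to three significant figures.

D ≈ 4.85 mg/L

Travel time t = x/v = 266 km / (0.955 m/s) = 266000 m / 0.955 m/s = 278500 s = 3.224 d.
k_1 L₀/(k_r−k_1) = 0.344×25.5/(0.817−0.344) = 8.772/0.4730 = 18.55 mg/L.
e^(−k_1 t) = e^(−0.344×3.224) = 0.3299; e^(−k_r t) = e^(−0.817×3.224) = 0.07180.
D = 18.55 × (0.3299 − 0.07180) + 0.915 × 0.07180 = 4.786 + 0.06570 = 4.852 mg/L.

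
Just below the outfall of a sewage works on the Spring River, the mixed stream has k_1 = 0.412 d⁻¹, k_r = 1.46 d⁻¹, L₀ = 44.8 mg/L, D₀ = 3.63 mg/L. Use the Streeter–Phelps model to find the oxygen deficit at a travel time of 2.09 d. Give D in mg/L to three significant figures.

k_1 L₀/(k_r−k_1) = 0.412×44.8/(1.46−0.412) = 18.46/1.048 = 17.61 mg/L.
e^(−k_1 t) = e^(−0.412×2.090) = 0.4227; e^(−k_r t) = e^(−1.46×2.090) = 0.04729.
D = 17.61 × (0.4227 − 0.04729) + 3.63 × 0.04729 = 6.612 + 0.1717 = 6.784 mg/L.

D ≈ 6.78 mg/L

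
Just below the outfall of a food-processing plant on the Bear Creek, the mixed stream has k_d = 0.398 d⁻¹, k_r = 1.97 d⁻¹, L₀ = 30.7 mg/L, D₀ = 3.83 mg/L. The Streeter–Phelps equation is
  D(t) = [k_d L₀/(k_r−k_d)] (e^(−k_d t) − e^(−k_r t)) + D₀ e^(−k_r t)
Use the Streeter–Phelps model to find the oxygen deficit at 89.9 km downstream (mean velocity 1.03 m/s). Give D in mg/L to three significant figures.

D ≈ 4.66 mg/L

Travel time t = x/v = 89.9 km / (1.03 m/s) = 89900 m / 1.03 m/s = 87280 s = 1.010 d.
k_d L₀/(k_r−k_d) = 0.398×30.7/(1.97−0.398) = 12.22/1.572 = 7.773 mg/L.
e^(−k_d t) = e^(−0.398×1.010) = 0.6689; e^(−k_r t) = e^(−1.97×1.010) = 0.1367.
D = 7.773 × (0.6689 − 0.1367) + 3.83 × 0.1367 = 4.137 + 0.5235 = 4.661 mg/L.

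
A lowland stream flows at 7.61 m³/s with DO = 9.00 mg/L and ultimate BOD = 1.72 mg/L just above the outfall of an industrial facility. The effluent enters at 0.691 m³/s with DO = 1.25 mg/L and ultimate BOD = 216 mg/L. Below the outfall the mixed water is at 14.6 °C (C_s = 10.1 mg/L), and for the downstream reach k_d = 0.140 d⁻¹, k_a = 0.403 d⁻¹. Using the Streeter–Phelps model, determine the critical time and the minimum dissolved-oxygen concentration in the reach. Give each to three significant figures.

Mixed DO = (7.61×9.00 + 0.691×1.25)/(7.61+0.691) = 69.35/8.301 = 8.355 mg/L.
Mixed L₀ = (7.61×1.72 + 0.691×216)/(8.301) = 162.3/8.301 = 19.56 mg/L.
Initial deficit D₀ = C_s − DO₀ = 10.1 − 8.355 = 1.745 mg/L.
t_c = (1/0.2630) ln[(0.403/0.140)(1 − 1.745×0.2630/(0.140×19.56))] = 3.802 × ln(2.396) = 3.323 d.
D_c = (0.140/0.403) × 19.56 × e^(−0.140×3.323) = 0.3474 × 19.56 × 0.6280 = 4.267 mg/L.
Minimum DO = 10.1 − 4.267 = 5.833 mg/L.

t_c ≈ 3.32 d; minimum DO ≈ 5.83 mg/L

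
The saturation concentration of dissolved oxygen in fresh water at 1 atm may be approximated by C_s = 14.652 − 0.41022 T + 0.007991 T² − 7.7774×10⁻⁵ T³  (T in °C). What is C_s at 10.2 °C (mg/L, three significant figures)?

C_s = 14.652 − 0.41022×10.2 + 0.007991×10.2² − 7.7774×10⁻⁵×10.2³ = 11.22 mg/L.

C_s ≈ 11.2 mg/L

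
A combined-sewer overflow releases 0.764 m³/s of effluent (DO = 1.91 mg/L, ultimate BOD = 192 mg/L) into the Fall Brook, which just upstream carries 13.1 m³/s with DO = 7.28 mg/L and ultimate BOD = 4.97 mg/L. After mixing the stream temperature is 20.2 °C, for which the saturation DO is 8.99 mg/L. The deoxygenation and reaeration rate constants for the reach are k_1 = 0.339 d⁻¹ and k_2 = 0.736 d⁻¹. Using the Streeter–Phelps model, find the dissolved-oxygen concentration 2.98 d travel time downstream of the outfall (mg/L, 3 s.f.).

DO ≈ 5.47 mg/L

Mixed DO = (13.1×7.28 + 0.764×1.91)/(13.1+0.764) = 96.83/13.86 = 6.984 mg/L.
Mixed L₀ = (13.1×4.97 + 0.764×192)/(13.86) = 211.8/13.86 = 15.28 mg/L.
Initial deficit D₀ = C_s − DO₀ = 8.99 − 6.984 = 2.006 mg/L.
D(2.98) = [0.339×15.28/(0.736−0.339)](e^(−0.339×2.98) − e^(−0.736×2.98)) + 2.006 e^(−0.736×2.98)
= 13.04 × (0.3641 − 0.1116) + 2.006 × 0.1116 = 3.519 mg/L.
DO = 8.99 − 3.519 = 5.471 mg/L.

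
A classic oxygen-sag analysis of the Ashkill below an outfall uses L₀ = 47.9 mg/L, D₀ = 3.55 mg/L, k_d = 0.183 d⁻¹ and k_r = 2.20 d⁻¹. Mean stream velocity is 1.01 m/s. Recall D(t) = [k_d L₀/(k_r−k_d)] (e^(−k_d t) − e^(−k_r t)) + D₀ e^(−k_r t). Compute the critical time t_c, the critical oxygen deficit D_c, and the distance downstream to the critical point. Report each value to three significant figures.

t_c ≈ 0.391 d; D_c ≈ 3.71 mg/L; x_c ≈ 34.1 km

With k_r/k_d = 12.02 and 1 − D₀(k_r−k_d)/(k_d L₀) = 0.1831,
t_c = ln(12.02 × 0.1831) / (2.20 − 0.183) = ln(2.202) / 2.017 = 0.7892/2.017 = 0.3913 d.
L(t_c) = L₀ e^(−k_d t_c) = 47.9 × 0.9309 = 44.59 mg/L, and at the critical point k_r D_c = k_d L, so D_c = (0.183/2.20) × 44.59 = 3.709 mg/L.
x_c = v t_c = 1.01 m/s × 0.3913 d × 86400 s/d = 34150 m ≈ 34.1 km.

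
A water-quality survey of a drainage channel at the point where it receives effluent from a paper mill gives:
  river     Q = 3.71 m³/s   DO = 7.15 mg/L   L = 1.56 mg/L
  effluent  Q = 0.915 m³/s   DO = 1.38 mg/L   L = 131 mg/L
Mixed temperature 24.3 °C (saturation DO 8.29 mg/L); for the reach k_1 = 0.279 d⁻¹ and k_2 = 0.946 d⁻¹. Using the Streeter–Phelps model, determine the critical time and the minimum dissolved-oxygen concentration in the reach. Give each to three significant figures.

Mixed DO = (3.71×7.15 + 0.915×1.38)/(3.71+0.915) = 27.79/4.625 = 6.008 mg/L.
Mixed L₀ = (3.71×1.56 + 0.915×131)/(4.625) = 125.7/4.625 = 27.17 mg/L.
Initial deficit D₀ = C_s − DO₀ = 8.29 − 6.008 = 2.282 mg/L.
t_c = (1/0.6670) ln[(0.946/0.279)(1 − 2.282×0.6670/(0.279×27.17))] = 1.499 × ln(2.710) = 1.495 d.
D_c = (0.279/0.946) × 27.17 × e^(−0.279×1.495) = 0.2949 × 27.17 × 0.6590 = 5.280 mg/L.
Minimum DO = 8.29 − 5.280 = 3.010 mg/L.

t_c ≈ 1.49 d; minimum DO ≈ 3.01 mg/L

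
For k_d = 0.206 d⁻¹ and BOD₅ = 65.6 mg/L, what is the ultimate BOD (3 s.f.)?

L₀ ≈ 102 mg/L

BOD₅ = L₀(1 − e^(−5k_d)) ⇒ L₀ = BOD₅ / (1 − e^(−5×0.206))
= 65.6 / (1 − 0.3570) = 65.6 / 0.6430 = 102.0 mg/L.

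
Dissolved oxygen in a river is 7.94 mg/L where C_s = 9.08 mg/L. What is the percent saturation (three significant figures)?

87.4 % saturation

% saturation = C/C_s × 100 = 7.94/9.08 × 100 = 87.4 %.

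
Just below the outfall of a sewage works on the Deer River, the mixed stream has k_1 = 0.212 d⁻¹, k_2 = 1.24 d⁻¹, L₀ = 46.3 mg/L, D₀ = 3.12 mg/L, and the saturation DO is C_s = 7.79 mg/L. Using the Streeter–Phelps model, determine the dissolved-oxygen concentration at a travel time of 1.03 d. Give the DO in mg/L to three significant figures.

DO ≈ 1.91 mg/L

k_1 L₀/(k_2−k_1) = 0.212×46.3/(1.24−0.212) = 9.816/1.028 = 9.548 mg/L.
e^(−k_1 t) = e^(−0.212×1.030) = 0.8038; e^(−k_2 t) = e^(−1.24×1.030) = 0.2788.
D = 9.548 × (0.8038 − 0.2788) + 3.12 × 0.2788 = 5.013 + 0.8699 = 5.883 mg/L.
DO = C_s − D = 7.79 − 5.883 = 1.907 mg/L.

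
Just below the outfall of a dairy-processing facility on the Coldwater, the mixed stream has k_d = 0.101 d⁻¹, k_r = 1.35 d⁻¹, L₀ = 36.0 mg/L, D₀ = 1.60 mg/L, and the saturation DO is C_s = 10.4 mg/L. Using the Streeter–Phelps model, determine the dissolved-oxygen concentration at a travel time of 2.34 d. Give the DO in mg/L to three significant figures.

k_d L₀/(k_r−k_d) = 0.101×36.0/(1.35−0.101) = 3.636/1.249 = 2.911 mg/L.
e^(−k_d t) = e^(−0.101×2.340) = 0.7895; e^(−k_r t) = e^(−1.35×2.340) = 0.04247.
D = 2.911 × (0.7895 − 0.04247) + 1.60 × 0.04247 = 2.175 + 0.06795 = 2.243 mg/L.
DO = C_s − D = 10.4 − 2.243 = 8.157 mg/L.

DO ≈ 8.16 mg/L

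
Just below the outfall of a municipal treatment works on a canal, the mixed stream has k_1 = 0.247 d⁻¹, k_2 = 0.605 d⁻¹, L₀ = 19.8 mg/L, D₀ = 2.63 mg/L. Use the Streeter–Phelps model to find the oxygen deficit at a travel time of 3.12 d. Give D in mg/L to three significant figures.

D ≈ 4.65 mg/L

k_1 L₀/(k_2−k_1) = 0.247×19.8/(0.605−0.247) = 4.891/0.3580 = 13.66 mg/L.
e^(−k_1 t) = e^(−0.247×3.120) = 0.4627; e^(−k_2 t) = e^(−0.605×3.120) = 0.1514.
D = 13.66 × (0.4627 − 0.1514) + 2.63 × 0.1514 = 4.252 + 0.3983 = 4.651 mg/L.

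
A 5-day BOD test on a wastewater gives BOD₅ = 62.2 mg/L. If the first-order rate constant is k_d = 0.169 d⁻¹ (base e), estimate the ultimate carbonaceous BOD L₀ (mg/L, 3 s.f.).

L₀ ≈ 109 mg/L

BOD₅ = L₀(1 − e^(−5k_d)) ⇒ L₀ = BOD₅ / (1 − e^(−5×0.169))
= 62.2 / (1 − 0.4296) = 62.2 / 0.5704 = 109.0 mg/L.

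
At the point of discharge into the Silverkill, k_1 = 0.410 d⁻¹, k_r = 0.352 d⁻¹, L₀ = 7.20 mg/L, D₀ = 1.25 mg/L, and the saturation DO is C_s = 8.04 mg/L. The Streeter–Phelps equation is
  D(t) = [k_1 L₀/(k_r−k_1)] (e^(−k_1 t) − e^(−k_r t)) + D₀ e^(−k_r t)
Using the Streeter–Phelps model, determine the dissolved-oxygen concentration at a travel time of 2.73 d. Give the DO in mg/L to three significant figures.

k_1 L₀/(k_r−k_1) = 0.410×7.20/(0.352−0.410) = 2.952/-0.05800 = -50.90 mg/L.
e^(−k_1 t) = e^(−0.410×2.730) = 0.3265; e^(−k_r t) = e^(−0.352×2.730) = 0.3825.
D = -50.90 × (0.3265 − 0.3825) + 1.25 × 0.3825 = 2.851 + 0.4782 = 3.329 mg/L.
DO = C_s − D = 8.04 − 3.329 = 4.711 mg/L.

DO ≈ 4.71 mg/L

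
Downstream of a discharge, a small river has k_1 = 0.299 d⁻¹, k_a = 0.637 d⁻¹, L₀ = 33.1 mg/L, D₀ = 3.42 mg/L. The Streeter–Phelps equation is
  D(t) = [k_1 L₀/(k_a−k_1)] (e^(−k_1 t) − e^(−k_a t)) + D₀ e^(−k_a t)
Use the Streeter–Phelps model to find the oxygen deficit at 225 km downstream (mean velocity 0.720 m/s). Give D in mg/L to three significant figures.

D ≈ 7.35 mg/L

Travel time t = x/v = 225 km / (0.720 m/s) = 225000 m / 0.720 m/s = 312500 s = 3.617 d.
k_1 L₀/(k_a−k_1) = 0.299×33.1/(0.637−0.299) = 9.897/0.3380 = 29.28 mg/L.
e^(−k_1 t) = e^(−0.299×3.617) = 0.3391; e^(−k_a t) = e^(−0.637×3.617) = 0.09986.
D = 29.28 × (0.3391 − 0.09986) + 3.42 × 0.09986 = 7.005 + 0.3415 = 7.347 mg/L.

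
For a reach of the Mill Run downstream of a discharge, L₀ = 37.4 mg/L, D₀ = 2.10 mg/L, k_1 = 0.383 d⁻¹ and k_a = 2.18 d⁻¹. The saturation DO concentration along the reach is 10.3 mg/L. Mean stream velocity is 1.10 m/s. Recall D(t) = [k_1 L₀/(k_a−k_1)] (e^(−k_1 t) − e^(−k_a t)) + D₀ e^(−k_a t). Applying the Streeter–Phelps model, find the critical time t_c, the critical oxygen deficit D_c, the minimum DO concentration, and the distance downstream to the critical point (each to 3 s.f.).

At the critical point dD/dt = 0, so k_1 L₀ e^(−k_1 t) = k_a D. Substituting D(t) from the Streeter–Phelps equation and solving for t gives
t_c = ln[(k_a/k_1)(1 − D₀(k_a−k_1)/(k_1 L₀))] / (k_a−k_1).
Here k_a−k_1 = 1.797 d⁻¹ and 1 − D₀(k_a−k_1)/(k_1 L₀) = 1 − 2.10×1.797/(0.383×37.4) = 0.7366, so
t_c = ln(5.692 × 0.7366) / 1.797 = 1.433 / 1.797 = 0.7976 d.
L(t_c) = L₀ e^(−k_1 t_c) = 37.4 × 0.7368 = 27.56 mg/L, and at the critical point k_a D_c = k_1 L, so D_c = (0.383/2.18) × 27.56 = 4.841 mg/L.
Minimum DO = C_s − D_c = 10.3 − 4.841 = 5.459 mg/L.
x_c = v t_c = 1.10 m/s × 0.7976 d × 86400 s/d = 75800 m ≈ 75.8 km.

t_c ≈ 0.798 d; D_c ≈ 4.84 mg/L; min DO ≈ 5.46 mg/L; x_c ≈ 75.8 km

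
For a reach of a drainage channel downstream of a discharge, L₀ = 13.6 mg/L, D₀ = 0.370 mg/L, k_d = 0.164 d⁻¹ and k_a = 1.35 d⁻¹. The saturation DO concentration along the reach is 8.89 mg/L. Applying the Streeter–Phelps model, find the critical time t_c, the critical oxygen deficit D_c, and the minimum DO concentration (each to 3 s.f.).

t_c ≈ 1.59 d; D_c ≈ 1.27 mg/L; min DO ≈ 7.62 mg/L

t_c = [1/(k_a−k_d)] ln[(k_a/k_d)(1 − D₀(k_a−k_d)/(k_d L₀))]
= [1/(1.35−0.164)] ln[(1.35/0.164)(1 − 0.370×1.186/(0.164×13.6))]
= (1/1.186) ln[8.232 × 0.8033] = 0.8432 × ln(6.612) = 0.8432 × 1.889 = 1.593 d.
L(t_c) = L₀ e^(−k_d t_c) = 13.6 × 0.7701 = 10.47 mg/L, and at the critical point k_a D_c = k_d L, so D_c = (0.164/1.35) × 10.47 = 1.272 mg/L.
Minimum DO = C_s − D_c = 8.89 − 1.272 = 7.618 mg/L.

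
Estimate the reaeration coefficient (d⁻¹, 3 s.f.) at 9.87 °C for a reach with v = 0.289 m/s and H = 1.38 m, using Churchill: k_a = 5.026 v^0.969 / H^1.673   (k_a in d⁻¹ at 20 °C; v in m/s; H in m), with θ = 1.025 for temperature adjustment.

k_a(20) = 5.026 × 0.289^0.969 / 1.38^1.673 = 5.026 × 0.3003 / 1.714 = 0.8807 d⁻¹.
k_a(9.87) = 0.8807 × 1.025^(9.87−20) = 0.8807 × 0.7787 = 0.6858 d⁻¹.

k_a ≈ 0.686 d⁻¹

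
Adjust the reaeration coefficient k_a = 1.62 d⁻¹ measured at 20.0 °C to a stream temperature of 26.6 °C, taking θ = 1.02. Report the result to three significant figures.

k_a ≈ 1.85 d⁻¹

k_a(T₂) = k_a(T₁) · θ^(T₂−T₁) = 1.62 × 1.02^(26.6−20.0)
= 1.62 × 1.02^6.60 = 1.62 × 1.140 = 1.846 d⁻¹.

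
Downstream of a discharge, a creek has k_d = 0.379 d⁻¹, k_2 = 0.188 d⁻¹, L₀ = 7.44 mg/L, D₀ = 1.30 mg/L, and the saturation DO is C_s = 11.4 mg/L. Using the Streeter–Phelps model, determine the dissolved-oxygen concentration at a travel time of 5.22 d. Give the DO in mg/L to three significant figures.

DO ≈ 7.42 mg/L

k_d L₀/(k_2−k_d) = 0.379×7.44/(0.188−0.379) = 2.820/-0.1910 = -14.76 mg/L.
e^(−k_d t) = e^(−0.379×5.220) = 0.1383; e^(−k_2 t) = e^(−0.188×5.220) = 0.3748.
D = -14.76 × (0.1383 − 0.3748) + 1.30 × 0.3748 = 3.492 + 0.4872 = 3.979 mg/L.
DO = C_s − D = 11.4 − 3.979 = 7.421 mg/L.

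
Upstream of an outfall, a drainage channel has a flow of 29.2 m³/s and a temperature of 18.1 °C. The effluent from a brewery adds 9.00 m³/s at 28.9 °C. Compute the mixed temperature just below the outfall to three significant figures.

Flow-weighted mixing: C = (Q_r C_r + Q_w C_w)/(Q_r + Q_w)
= (29.2×18.1 + 9.00×28.9)/(29.2 + 9.00) = 788.6/38.20 = 20.64 °C.

20.6 °C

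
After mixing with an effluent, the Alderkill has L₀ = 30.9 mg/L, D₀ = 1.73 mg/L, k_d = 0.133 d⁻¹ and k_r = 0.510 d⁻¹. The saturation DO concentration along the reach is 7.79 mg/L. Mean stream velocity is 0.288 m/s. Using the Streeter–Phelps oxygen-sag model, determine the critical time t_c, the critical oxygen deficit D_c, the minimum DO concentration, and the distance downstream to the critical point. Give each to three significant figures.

With k_r/k_d = 3.835 and 1 − D₀(k_r−k_d)/(k_d L₀) = 0.8413,
t_c = ln(3.835 × 0.8413) / (0.510 − 0.133) = ln(3.226) / 0.3770 = 1.171/0.3770 = 3.107 d.
L(t_c) = L₀ e^(−k_d t_c) = 30.9 × 0.6615 = 20.44 mg/L, and at the critical point k_r D_c = k_d L, so D_c = (0.133/0.510) × 20.44 = 5.331 mg/L.
Minimum DO = C_s − D_c = 7.79 − 5.331 = 2.459 mg/L.
x_c = v t_c = 0.288 m/s × 3.107 d × 86400 s/d = 77310 m ≈ 77.3 km.

t_c ≈ 3.11 d; D_c ≈ 5.33 mg/L; min DO ≈ 2.46 mg/L; x_c ≈ 77.3 km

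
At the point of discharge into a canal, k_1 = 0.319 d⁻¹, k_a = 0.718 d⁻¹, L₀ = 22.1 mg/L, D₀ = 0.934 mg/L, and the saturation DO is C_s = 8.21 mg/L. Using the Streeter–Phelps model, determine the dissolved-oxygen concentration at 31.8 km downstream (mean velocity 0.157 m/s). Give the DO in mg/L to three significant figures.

Travel time t = x/v = 31.8 km / (0.157 m/s) = 31800 m / 0.157 m/s = 202500 s = 2.344 d.
k_1 L₀/(k_a−k_1) = 0.319×22.1/(0.718−0.319) = 7.050/0.3990 = 17.67 mg/L.
e^(−k_1 t) = e^(−0.319×2.344) = 0.4734; e^(−k_a t) = e^(−0.718×2.344) = 0.1858.
D = 17.67 × (0.4734 − 0.1858) + 0.934 × 0.1858 = 5.082 + 0.1735 = 5.255 mg/L.
DO = C_s − D = 8.21 − 5.255 = 2.955 mg/L.

DO ≈ 2.95 mg/L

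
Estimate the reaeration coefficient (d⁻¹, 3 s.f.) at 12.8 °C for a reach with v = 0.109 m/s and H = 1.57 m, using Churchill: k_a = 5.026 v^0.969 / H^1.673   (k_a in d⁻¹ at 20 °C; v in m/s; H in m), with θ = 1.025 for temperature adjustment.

k_a(20) = 5.026 × 0.109^0.969 / 1.57^1.673 = 5.026 × 0.1168 / 2.127 = 0.2759 d⁻¹.
k_a(12.8) = 0.2759 × 1.025^(12.8−20) = 0.2759 × 0.8371 = 0.2310 d⁻¹.

k_a ≈ 0.231 d⁻¹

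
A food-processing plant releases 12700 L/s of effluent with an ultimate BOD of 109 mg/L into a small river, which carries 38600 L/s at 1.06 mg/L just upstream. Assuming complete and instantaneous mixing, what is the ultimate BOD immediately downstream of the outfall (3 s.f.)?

Flow-weighted mixing: C = (Q_r C_r + Q_w C_w)/(Q_r + Q_w)
= (38600×1.06 + 12700×109)/(38600 + 12700) = 1.425×10^6/51300 = 27.78 mg/L.

27.8 mg/L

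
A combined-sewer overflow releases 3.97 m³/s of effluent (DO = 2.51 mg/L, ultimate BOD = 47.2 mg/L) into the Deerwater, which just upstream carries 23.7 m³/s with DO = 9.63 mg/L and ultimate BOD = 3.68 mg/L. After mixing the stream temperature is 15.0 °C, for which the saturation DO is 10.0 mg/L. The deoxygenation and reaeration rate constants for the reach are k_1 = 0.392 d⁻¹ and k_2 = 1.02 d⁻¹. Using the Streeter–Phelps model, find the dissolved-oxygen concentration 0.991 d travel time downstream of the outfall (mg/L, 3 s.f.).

DO ≈ 7.55 mg/L

Mixed DO = (23.7×9.63 + 3.97×2.51)/(23.7+3.97) = 238.2/27.67 = 8.608 mg/L.
Mixed L₀ = (23.7×3.68 + 3.97×47.2)/(27.67) = 274.6/27.67 = 9.924 mg/L.
Initial deficit D₀ = C_s − DO₀ = 10.0 − 8.608 = 1.392 mg/L.
D(0.991) = [0.392×9.924/(1.02−0.392)](e^(−0.392×0.991) − e^(−1.02×0.991)) + 1.392 e^(−1.02×0.991)
= 6.195 × (0.6781 − 0.3639) + 1.392 × 0.3639 = 2.453 mg/L.
DO = 10.0 − 2.453 = 7.547 mg/L.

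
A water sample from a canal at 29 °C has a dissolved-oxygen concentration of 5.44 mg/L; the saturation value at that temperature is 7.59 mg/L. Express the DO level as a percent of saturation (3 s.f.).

% saturation = C/C_s × 100 = 5.44/7.59 × 100 = 71.7 %.

71.7 % saturation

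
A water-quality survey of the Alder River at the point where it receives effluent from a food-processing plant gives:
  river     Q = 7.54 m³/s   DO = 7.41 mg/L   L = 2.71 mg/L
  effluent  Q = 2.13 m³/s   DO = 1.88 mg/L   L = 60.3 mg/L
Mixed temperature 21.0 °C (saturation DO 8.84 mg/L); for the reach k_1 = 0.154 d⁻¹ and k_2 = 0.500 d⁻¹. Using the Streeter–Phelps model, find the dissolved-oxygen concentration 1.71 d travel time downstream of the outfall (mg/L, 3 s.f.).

DO ≈ 5.36 mg/L

Mixed DO = (7.54×7.41 + 2.13×1.88)/(7.54+2.13) = 59.88/9.670 = 6.192 mg/L.
Mixed L₀ = (7.54×2.71 + 2.13×60.3)/(9.670) = 148.9/9.670 = 15.40 mg/L.
Initial deficit D₀ = C_s − DO₀ = 8.84 − 6.192 = 2.648 mg/L.
D(1.71) = [0.154×15.40/(0.500−0.154)](e^(−0.154×1.71) − e^(−0.500×1.71)) + 2.648 e^(−0.500×1.71)
= 6.852 × (0.7685 − 0.4253) + 2.648 × 0.4253 = 3.478 mg/L.
DO = 8.84 − 3.478 = 5.362 mg/L.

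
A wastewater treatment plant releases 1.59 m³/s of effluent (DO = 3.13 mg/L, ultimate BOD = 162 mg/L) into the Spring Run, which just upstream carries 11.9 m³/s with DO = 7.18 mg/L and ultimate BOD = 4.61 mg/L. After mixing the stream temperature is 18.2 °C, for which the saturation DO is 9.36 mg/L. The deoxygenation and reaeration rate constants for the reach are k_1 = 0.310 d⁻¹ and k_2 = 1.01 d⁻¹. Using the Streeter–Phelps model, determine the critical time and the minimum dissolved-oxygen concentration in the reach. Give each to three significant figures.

Mixed DO = (11.9×7.18 + 1.59×3.13)/(11.9+1.59) = 90.42/13.49 = 6.703 mg/L.
Mixed L₀ = (11.9×4.61 + 1.59×162)/(13.49) = 312.4/13.49 = 23.16 mg/L.
Initial deficit D₀ = C_s − DO₀ = 9.36 − 6.703 = 2.657 mg/L.
t_c = (1/0.7000) ln[(1.01/0.310)(1 − 2.657×0.7000/(0.310×23.16))] = 1.429 × ln(2.414) = 1.259 d.
D_c = (0.310/1.01) × 23.16 × e^(−0.310×1.259) = 0.3069 × 23.16 × 0.6769 = 4.812 mg/L.
Minimum DO = 9.36 − 4.812 = 4.548 mg/L.

t_c ≈ 1.26 d; minimum DO ≈ 4.55 mg/L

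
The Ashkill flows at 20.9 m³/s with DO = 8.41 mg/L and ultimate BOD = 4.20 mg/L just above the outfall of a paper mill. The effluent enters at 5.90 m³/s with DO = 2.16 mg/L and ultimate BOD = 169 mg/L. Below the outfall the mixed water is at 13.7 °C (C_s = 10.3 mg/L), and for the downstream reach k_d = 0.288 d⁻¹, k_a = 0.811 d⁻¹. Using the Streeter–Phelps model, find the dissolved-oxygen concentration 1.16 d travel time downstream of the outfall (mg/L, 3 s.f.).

DO ≈ 1.77 mg/L

Mixed DO = (20.9×8.41 + 5.90×2.16)/(20.9+5.90) = 188.5/26.80 = 7.034 mg/L.
Mixed L₀ = (20.9×4.20 + 5.90×169)/(26.80) = 1085/26.80 = 40.48 mg/L.
Initial deficit D₀ = C_s − DO₀ = 10.3 − 7.034 = 3.266 mg/L.
D(1.16) = [0.288×40.48/(0.811−0.288)](e^(−0.288×1.16) − e^(−0.811×1.16)) + 3.266 e^(−0.811×1.16)
= 22.29 × (0.7160 − 0.3903) + 3.266 × 0.3903 = 8.534 mg/L.
DO = 10.3 − 8.534 = 1.766 mg/L.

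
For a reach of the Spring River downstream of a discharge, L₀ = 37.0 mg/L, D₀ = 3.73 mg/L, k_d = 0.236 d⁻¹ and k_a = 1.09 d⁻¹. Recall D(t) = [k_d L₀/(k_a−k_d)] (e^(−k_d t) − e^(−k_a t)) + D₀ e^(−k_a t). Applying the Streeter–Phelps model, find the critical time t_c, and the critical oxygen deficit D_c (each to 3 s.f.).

t_c ≈ 1.26 d; D_c ≈ 5.95 mg/L

t_c = [1/(k_a−k_d)] ln[(k_a/k_d)(1 − D₀(k_a−k_d)/(k_d L₀))]
= [1/(1.09−0.236)] ln[(1.09/0.236)(1 − 3.73×0.8540/(0.236×37.0))]
= (1/0.8540) ln[4.619 × 0.6352] = 1.171 × ln(2.934) = 1.171 × 1.076 = 1.260 d.
D_c = (k_d/k_a) L₀ e^(−k_d t_c) = (0.236/1.09) × 37.0 × e^(−0.236×1.260) = 0.2165 × 37.0 × 0.7427 = 5.950 mg/L.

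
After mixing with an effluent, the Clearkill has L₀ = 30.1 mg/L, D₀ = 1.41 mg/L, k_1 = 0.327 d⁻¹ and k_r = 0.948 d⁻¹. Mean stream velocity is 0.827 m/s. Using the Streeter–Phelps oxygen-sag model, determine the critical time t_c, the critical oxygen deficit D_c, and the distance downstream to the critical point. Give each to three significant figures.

t_c ≈ 1.56 d; D_c ≈ 6.23 mg/L; x_c ≈ 112 km

With k_r/k_1 = 2.899 and 1 − D₀(k_r−k_1)/(k_1 L₀) = 0.9110,
t_c = ln(2.899 × 0.9110) / (0.948 − 0.327) = ln(2.641) / 0.6210 = 0.9712/0.6210 = 1.564 d.
L(t_c) = L₀ e^(−k_1 t_c) = 30.1 × 0.5996 = 18.05 mg/L, and at the critical point k_r D_c = k_1 L, so D_c = (0.327/0.948) × 18.05 = 6.226 mg/L.
x_c = v t_c = 0.827 m/s × 1.564 d × 86400 s/d = 111800 m ≈ 112 km.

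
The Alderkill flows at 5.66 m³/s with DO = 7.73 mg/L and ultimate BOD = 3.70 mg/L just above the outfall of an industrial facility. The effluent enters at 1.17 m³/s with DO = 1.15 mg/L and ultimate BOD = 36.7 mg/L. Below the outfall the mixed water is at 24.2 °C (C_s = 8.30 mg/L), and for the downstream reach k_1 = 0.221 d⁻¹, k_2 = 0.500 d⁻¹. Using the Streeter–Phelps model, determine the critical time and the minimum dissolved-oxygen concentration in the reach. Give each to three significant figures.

t_c ≈ 1.99 d; minimum DO ≈ 5.64 mg/L

Mixed DO = (5.66×7.73 + 1.17×1.15)/(5.66+1.17) = 45.10/6.830 = 6.603 mg/L.
Mixed L₀ = (5.66×3.70 + 1.17×36.7)/(6.830) = 63.88/6.830 = 9.353 mg/L.
Initial deficit D₀ = C_s − DO₀ = 8.30 − 6.603 = 1.697 mg/L.
t_c = (1/0.2790) ln[(0.500/0.221)(1 − 1.697×0.2790/(0.221×9.353))] = 3.584 × ln(1.744) = 1.994 d.
D_c = (0.221/0.500) × 9.353 × e^(−0.221×1.994) = 0.4420 × 9.353 × 0.6436 = 2.661 mg/L.
Minimum DO = 8.30 − 2.661 = 5.639 mg/L.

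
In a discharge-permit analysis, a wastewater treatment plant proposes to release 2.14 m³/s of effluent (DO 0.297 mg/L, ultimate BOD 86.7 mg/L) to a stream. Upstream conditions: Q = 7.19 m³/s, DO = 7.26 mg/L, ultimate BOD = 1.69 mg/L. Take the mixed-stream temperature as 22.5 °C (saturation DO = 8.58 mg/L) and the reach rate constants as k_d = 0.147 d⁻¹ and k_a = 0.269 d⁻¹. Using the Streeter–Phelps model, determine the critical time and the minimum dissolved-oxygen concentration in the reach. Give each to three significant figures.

t_c ≈ 3.96 d; minimum DO ≈ 2.11 mg/L

Mixed DO = (7.19×7.26 + 2.14×0.297)/(7.19+2.14) = 52.83/9.330 = 5.663 mg/L.
Mixed L₀ = (7.19×1.69 + 2.14×86.7)/(9.330) = 197.7/9.330 = 21.19 mg/L.
Initial deficit D₀ = C_s − DO₀ = 8.58 − 5.663 = 2.917 mg/L.
t_c = (1/0.1220) ln[(0.269/0.147)(1 − 2.917×0.1220/(0.147×21.19))] = 8.197 × ln(1.621) = 3.959 d.
D_c = (0.147/0.269) × 21.19 × e^(−0.147×3.959) = 0.5465 × 21.19 × 0.5588 = 6.471 mg/L.
Minimum DO = 8.58 − 6.471 = 2.109 mg/L.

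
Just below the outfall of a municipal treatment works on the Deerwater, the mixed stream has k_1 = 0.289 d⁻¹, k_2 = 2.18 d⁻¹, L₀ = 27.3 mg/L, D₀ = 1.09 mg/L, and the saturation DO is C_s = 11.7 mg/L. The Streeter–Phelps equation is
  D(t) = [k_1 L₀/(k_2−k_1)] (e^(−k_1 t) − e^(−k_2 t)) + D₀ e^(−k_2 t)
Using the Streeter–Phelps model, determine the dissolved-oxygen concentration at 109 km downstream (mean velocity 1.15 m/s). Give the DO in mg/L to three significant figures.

DO ≈ 8.94 mg/L

Travel time t = x/v = 109 km / (1.15 m/s) = 109000 m / 1.15 m/s = 94780 s = 1.097 d.
k_1 L₀/(k_2−k_1) = 0.289×27.3/(2.18−0.289) = 7.890/1.891 = 4.172 mg/L.
e^(−k_1 t) = e^(−0.289×1.097) = 0.7283; e^(−k_2 t) = e^(−2.18×1.097) = 0.09149.
D = 4.172 × (0.7283 − 0.09149) + 1.09 × 0.09149 = 2.657 + 0.09973 = 2.757 mg/L.
DO = C_s − D = 11.7 − 2.757 = 8.943 mg/L.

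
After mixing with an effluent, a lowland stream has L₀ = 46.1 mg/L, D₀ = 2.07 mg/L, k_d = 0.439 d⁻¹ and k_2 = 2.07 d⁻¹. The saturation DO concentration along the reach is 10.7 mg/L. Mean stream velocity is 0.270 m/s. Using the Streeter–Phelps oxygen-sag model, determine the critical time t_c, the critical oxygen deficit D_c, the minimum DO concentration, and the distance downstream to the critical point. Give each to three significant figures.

t_c = [1/(k_2−k_d)] ln[(k_2/k_d)(1 − D₀(k_2−k_d)/(k_d L₀))]
= [1/(2.07−0.439)] ln[(2.07/0.439)(1 − 2.07×1.631/(0.439×46.1))]
= (1/1.631) ln[4.715 × 0.8332] = 0.6131 × ln(3.929) = 0.6131 × 1.368 = 0.8389 d.
D_c = (k_d/k_2) L₀ e^(−k_d t_c) = (0.439/2.07) × 46.1 × e^(−0.439×0.8389) = 0.2121 × 46.1 × 0.6919 = 6.765 mg/L.
Minimum DO = C_s − D_c = 10.7 − 6.765 = 3.935 mg/L.
x_c = v t_c = 0.270 m/s × 0.8389 d × 86400 s/d = 19570 m ≈ 19.6 km.

t_c ≈ 0.839 d; D_c ≈ 6.76 mg/L; min DO ≈ 3.94 mg/L; x_c ≈ 19.6 km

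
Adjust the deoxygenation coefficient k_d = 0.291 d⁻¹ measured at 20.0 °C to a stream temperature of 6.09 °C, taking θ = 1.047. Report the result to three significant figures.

k_d(T₂) = k_d(T₁) · θ^(T₂−T₁) = 0.291 × 1.047^(6.09−20.0)
= 0.291 × 1.047^-13.9 = 0.291 × 0.5279 = 0.1536 d⁻¹.

k_d ≈ 0.154 d⁻¹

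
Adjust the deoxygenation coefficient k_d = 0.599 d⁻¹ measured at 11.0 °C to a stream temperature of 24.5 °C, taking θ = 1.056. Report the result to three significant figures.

k_d ≈ 1.25 d⁻¹

k_d(T₂) = k_d(T₁) · θ^(T₂−T₁) = 0.599 × 1.056^(24.5−11.0)
= 0.599 × 1.056^13.5 = 0.599 × 2.087 = 1.250 d⁻¹.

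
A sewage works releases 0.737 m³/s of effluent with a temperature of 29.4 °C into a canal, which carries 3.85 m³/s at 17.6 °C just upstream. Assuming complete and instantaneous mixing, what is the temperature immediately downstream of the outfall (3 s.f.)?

19.5 °C

Flow-weighted mixing: C = (Q_r C_r + Q_w C_w)/(Q_r + Q_w)
= (3.85×17.6 + 0.737×29.4)/(3.85 + 0.737) = 89.43/4.587 = 19.50 °C.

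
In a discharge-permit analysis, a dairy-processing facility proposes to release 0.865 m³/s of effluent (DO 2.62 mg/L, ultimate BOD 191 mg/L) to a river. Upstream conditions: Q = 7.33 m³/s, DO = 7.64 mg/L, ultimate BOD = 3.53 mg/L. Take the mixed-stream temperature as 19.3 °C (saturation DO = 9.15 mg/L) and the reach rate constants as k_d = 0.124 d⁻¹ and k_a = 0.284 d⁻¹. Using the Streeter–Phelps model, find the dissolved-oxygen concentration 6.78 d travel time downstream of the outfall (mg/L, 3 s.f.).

Mixed DO = (7.33×7.64 + 0.865×2.62)/(7.33+0.865) = 58.27/8.195 = 7.110 mg/L.
Mixed L₀ = (7.33×3.53 + 0.865×191)/(8.195) = 191.1/8.195 = 23.32 mg/L.
Initial deficit D₀ = C_s − DO₀ = 9.15 − 7.110 = 2.040 mg/L.
D(6.78) = [0.124×23.32/(0.284−0.124)](e^(−0.124×6.78) − e^(−0.284×6.78)) + 2.040 e^(−0.284×6.78)
= 18.07 × (0.4314 − 0.1458) + 2.040 × 0.1458 = 5.459 mg/L.
DO = 9.15 − 5.459 = 3.691 mg/L.

DO ≈ 3.69 mg/L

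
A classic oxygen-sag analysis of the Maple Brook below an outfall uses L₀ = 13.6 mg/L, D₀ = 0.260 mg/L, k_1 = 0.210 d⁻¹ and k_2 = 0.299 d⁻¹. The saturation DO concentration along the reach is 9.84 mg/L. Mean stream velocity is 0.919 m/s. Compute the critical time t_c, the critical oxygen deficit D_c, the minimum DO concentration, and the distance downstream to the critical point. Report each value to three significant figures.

With k_2/k_1 = 1.424 and 1 − D₀(k_2−k_1)/(k_1 L₀) = 0.9919,
t_c = ln(1.424 × 0.9919) / (0.299 − 0.210) = ln(1.412) / 0.08900 = 0.3452/0.08900 = 3.879 d.
D_c = (k_1/k_2) L₀ e^(−k_1 t_c) = (0.210/0.299) × 13.6 × e^(−0.210×3.879) = 0.7023 × 13.6 × 0.4429 = 4.230 mg/L.
Minimum DO = C_s − D_c = 9.84 − 4.230 = 5.610 mg/L.
x_c = v t_c = 0.919 m/s × 3.879 d × 86400 s/d = 308000 m ≈ 308 km.

t_c ≈ 3.88 d; D_c ≈ 4.23 mg/L; min DO ≈ 5.61 mg/L; x_c ≈ 308 km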